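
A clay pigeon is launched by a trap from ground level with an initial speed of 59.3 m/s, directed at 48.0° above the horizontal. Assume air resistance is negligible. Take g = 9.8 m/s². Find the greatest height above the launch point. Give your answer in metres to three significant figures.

99.1 m

Components: vₓ = 59.30 cos 48.0° = 39.68 m/s, v_y0 = 59.30 sin 48.0° = 44.07 m/s.
At the apex v_y = 0, so H = v_y0²/(2g) = 44.07²/19.60 = 99.08 m.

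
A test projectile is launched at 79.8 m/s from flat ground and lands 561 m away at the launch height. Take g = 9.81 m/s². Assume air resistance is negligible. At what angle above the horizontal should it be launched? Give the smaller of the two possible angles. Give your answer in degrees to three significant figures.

R = v₀² sin 2θ / g gives sin 2θ = gR/v₀² = 9.81·561/79.8² = 0.8642.
2θ = 59.79° or 180° − 59.79° = 120.2°, so θ = 29.90° or 60.10°.
The smaller angle is 29.90°.

29.9°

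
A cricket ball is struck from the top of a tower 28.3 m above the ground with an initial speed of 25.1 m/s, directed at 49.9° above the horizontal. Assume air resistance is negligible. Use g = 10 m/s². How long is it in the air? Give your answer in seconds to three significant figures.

4.98 s

Components: vₓ = 25.10 cos 49.9° = 16.17 m/s, v_y0 = 25.10 sin 49.9° = 19.20 m/s.
With up positive and y = 0 at the ground: y(t) = 28.3 + (19.20) t − 5.000 t². Setting y = 0 and taking the positive root: t = [19.20 + √(19.20² + 2·10.0·28.3)] / 10.0 = (19.20 + 30.57) / 10.0 = 4.977 s.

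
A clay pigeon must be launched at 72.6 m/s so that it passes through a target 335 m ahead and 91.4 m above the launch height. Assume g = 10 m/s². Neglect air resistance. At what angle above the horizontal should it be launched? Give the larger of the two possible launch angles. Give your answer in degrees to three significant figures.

67.0°

Trajectory: y = x tanθ − g x² (1 + tan²θ)/(2v₀²). With x = 335, y = 91.4, v₀ = 72.6, g = 10.0:
106.5 tan²θ − 335 tanθ + (197.9) = 0.
tanθ = [335 ± √(335² − 4 × 106.5 × (197.9))] / (2 × 106.5) = (335 ± 167.2) / 212.9, giving tanθ = 0.7879 or 2.359.
θ = 38.24° or 67.03°; the larger is 67.03°.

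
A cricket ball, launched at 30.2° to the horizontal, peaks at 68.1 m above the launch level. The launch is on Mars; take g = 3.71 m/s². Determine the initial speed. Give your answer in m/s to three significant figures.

At the peak v_y = 0, so v_y0 = √(2gH) = √(2 × 3.71 × 68.1) = 22.48 m/s.
v_y0 = v₀ sin θ ⇒ v₀ = 22.48 / sin 30.2° = 44.69 m/s.

44.7 m/s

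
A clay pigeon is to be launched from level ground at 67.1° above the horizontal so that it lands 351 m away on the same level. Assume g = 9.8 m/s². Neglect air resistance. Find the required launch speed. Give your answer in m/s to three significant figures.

69.3 m/s

Level-ground range: R = v₀² sin(2θ)/g, so v₀ = √(gR / sin 2θ).
v₀ = √(9.80 × 351 / sin 134.2°) = √(3440 / 0.7169) = √4798.1 = 69.27 m/s.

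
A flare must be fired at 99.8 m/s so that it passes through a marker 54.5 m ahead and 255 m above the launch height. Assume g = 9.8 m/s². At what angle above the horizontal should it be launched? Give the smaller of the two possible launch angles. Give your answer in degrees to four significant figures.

79.74°

Trajectory: y = x tanθ − g x² (1 + tan²θ)/(2v₀²). With x = 54.5, y = 255, v₀ = 99.8, g = 9.80:
1.461 tan²θ − 54.5 tanθ + (256.5) = 0.
tanθ = [54.5 ± √(54.5² − 4 × 1.461 × (256.5))] / (2 × 1.461) = (54.5 ± 38.36) / 2.923, giving tanθ = 5.524 or 31.77.
θ = 79.74° or 88.20°; the smaller is 79.74°.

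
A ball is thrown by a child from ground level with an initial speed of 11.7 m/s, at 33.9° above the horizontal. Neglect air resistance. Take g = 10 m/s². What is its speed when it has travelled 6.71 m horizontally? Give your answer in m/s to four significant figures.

Horizontal component vₓ = 11.70 cos 33.9° = 9.711 m/s; vertical v_y0 = 11.70 sin 33.9° = 6.526 m/s.
At x = 6.71 m, t = x/vₓ = 6.71/9.711 = 0.6910 s.
Vertical velocity there: v_y = v_y0 − g t = 6.526 − 10.0 × 0.6910 = −0.3840 m/s.
Speed: √(vₓ² + v_y²) = √(9.711² + 0.3840²) = 9.719 m/s.

9.719 m/s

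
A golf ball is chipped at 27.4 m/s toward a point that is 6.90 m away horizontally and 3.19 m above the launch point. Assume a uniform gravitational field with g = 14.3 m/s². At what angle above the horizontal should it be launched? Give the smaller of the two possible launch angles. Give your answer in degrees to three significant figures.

Trajectory: y = x tanθ − g x² (1 + tan²θ)/(2v₀²). With x = 6.90, y = 3.19, v₀ = 27.4, g = 14.3:
0.4534 tan²θ − 6.90 tanθ + (3.643) = 0.
tanθ = [6.90 ± √(6.90² − 4 × 0.4534 × (3.643))] / (2 × 0.4534) = (6.90 ± 6.403) / 0.9068, giving tanθ = 0.5477 or 14.67.
θ = 28.71° or 86.10°; the smaller is 28.71°.

28.7°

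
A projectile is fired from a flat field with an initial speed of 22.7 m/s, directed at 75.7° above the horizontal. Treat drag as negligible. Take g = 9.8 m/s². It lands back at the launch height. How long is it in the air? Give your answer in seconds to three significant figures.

Resolve: vₓ = 22.70 cos 75.7° = 5.607 m/s and v_y0 = 22.70 sin 75.7° = 22.00 m/s.
It returns to y = 0 when t = 2 v_y0 / g = 2(22.00)/9.80 = 4.489 s.

4.49 s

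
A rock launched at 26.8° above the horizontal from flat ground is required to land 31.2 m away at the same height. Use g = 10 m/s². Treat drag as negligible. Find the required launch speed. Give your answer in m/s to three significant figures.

From R = (v₀² / g) sin 2θ: v₀ = √(gR / sin 2θ).
v₀ = √(10.0 × 31.2 / sin 53.60°) = √(312.0 / 0.8049) = √387.63 = 19.69 m/s.

19.7 m/s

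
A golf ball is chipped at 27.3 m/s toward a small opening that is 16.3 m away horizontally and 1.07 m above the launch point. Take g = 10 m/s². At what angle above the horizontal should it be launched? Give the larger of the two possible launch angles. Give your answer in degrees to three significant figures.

Trajectory: y = x tanθ − g x² (1 + tan²θ)/(2v₀²). With x = 16.3, y = 1.07, v₀ = 27.3, g = 10.0:
1.782 tan²θ − 16.3 tanθ + (2.852) = 0.
tanθ = [16.3 ± √(16.3² − 4 × 1.782 × (2.852))] / (2 × 1.782) = (16.3 ± 15.66) / 3.565, giving tanθ = 0.1785 or 8.966.
θ = 10.12° or 83.64°; the larger is 83.64°.

83.6°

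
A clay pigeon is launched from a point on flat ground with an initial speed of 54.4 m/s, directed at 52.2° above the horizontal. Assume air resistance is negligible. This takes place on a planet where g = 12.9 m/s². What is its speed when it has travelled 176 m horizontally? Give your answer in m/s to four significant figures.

41.74 m/s

vₓ = 54.40 cos 52.2° = 33.34 m/s; v_y0 = 54.40 sin 52.2° = 42.98 m/s.
Time to reach x = 176 m: t = x/vₓ = 176/33.34 = 5.279 s.
Vertical velocity there: v_y = v_y0 − g t = 42.98 − 12.9 × 5.279 = −25.11 m/s.
Speed: √(vₓ² + v_y²) = √(33.34² + 25.11²) = 41.74 m/s.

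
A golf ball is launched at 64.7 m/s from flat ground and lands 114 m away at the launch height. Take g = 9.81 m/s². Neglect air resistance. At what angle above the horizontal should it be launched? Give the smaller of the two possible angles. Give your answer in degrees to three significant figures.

7.75°

R = v₀² sin 2θ / g gives sin 2θ = gR/v₀² = 9.81·114/64.7² = 0.2672.
2θ = 15.50° or 180° − 15.50° = 164.5°, so θ = 7.748° or 82.25°.
The smaller angle is 7.748°.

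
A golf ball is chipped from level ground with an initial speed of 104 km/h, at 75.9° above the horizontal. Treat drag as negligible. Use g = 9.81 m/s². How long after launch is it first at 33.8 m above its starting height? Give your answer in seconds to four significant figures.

Convert: 104 km/h = 104/3.6 = 28.89 m/s.
Horizontal component vₓ = 28.89 cos 75.9° = 7.038 m/s; vertical v_y0 = 28.89 sin 75.9° = 28.02 m/s.
Height y(t) = 28.02 t − 4.905 t² = 33.8 gives 4.905 t² − 28.02 t + 33.8 = 0.
Quadratic formula: t = (28.02 ± √121.88) / 9.81 = (28.02 ± 11.04) / 9.81 → t = 1.731 s or 3.982 s.
The first (ascending) time is 1.731 s.

1.731 s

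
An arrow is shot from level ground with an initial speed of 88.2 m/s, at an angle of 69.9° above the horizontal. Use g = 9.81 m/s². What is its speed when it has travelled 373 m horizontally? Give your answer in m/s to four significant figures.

48.52 m/s

Horizontal component vₓ = 88.20 cos 69.9° = 30.31 m/s; vertical v_y0 = 88.20 sin 69.9° = 82.83 m/s.
Time to reach x = 373 m: t = x/vₓ = 373/30.31 = 12.31 s.
Vertical velocity there: v_y = v_y0 − g t = 82.83 − 9.81 × 12.31 = −37.89 m/s.
Speed: √(vₓ² + v_y²) = √(30.31² + 37.89²) = 48.52 m/s.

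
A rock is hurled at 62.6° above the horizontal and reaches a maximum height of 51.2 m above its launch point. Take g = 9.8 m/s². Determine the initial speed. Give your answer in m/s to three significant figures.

At the peak v_y = 0, so v_y0 = √(2gH) = √(2 × 9.80 × 51.2) = 31.68 m/s.
v_y0 = v₀ sin θ ⇒ v₀ = 31.68 / sin 62.6° = 35.68 m/s.

35.7 m/s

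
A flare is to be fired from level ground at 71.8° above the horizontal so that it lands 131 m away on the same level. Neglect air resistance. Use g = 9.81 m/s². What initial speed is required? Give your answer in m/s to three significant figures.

46.5 m/s

From R = (v₀² / g) sin 2θ: v₀ = √(gR / sin 2θ).
v₀ = √(9.81 × 131 / sin 143.6°) = √(1285 / 0.5934) = √2165.6 = 46.54 m/s.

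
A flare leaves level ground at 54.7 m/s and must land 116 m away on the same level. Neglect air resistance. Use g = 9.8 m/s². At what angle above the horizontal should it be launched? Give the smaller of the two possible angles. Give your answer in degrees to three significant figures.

11.2°

Level-ground range R = v₀² sin(2θ)/g ⇒ sin(2θ) = gR/v₀² = 9.80 × 116 / 54.7² = 0.3799.
2θ = 22.33° or 180° − 22.33° = 157.7°, so θ = 11.16° or 78.84°.
The smaller angle is 11.16°.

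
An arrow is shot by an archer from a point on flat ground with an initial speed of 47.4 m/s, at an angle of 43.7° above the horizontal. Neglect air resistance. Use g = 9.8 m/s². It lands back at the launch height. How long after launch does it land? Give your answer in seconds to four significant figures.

vₓ = 47.40 cos 43.7° = 34.27 m/s; v_y0 = 47.40 sin 43.7° = 32.75 m/s.
Time of flight on level ground: T = 2 v_y0 / g = 2 × 32.75 / 9.80 = 6.683 s.

6.683 s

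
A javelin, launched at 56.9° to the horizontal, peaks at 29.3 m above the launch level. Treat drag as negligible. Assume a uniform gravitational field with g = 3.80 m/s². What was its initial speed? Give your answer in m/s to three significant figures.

At the peak v_y = 0, so v_y0 = √(2gH) = √(2 × 3.80 × 29.3) = 14.92 m/s.
v_y0 = v₀ sin θ ⇒ v₀ = 14.92 / sin 56.9° = 17.81 m/s.

17.8 m/s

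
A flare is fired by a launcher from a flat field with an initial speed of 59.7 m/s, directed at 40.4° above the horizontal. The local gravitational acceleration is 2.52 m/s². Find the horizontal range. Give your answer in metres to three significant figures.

1400 m

Resolve: vₓ = 59.70 cos 40.4° = 45.46 m/s and v_y0 = 59.70 sin 40.4° = 38.69 m/s.
Flight time T = 2 v_y0 / g = 30.71 s.
Horizontal distance R = vₓ T = 45.46 × 30.71 = 1396 m.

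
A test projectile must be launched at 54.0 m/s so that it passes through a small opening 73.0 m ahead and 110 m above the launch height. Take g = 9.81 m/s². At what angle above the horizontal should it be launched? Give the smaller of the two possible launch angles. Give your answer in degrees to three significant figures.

Trajectory: y = x tanθ − g x² (1 + tan²θ)/(2v₀²). With x = 73.0, y = 110, v₀ = 54.0, g = 9.81:
8.964 tan²θ − 73.0 tanθ + (119.0) = 0.
tanθ = [73.0 ± √(73.0² − 4 × 8.964 × (119.0))] / (2 × 8.964) = (73.0 ± 32.61) / 17.93, giving tanθ = 2.253 or 5.891.
θ = 66.06° or 80.37°; the smaller is 66.06°.

66.1°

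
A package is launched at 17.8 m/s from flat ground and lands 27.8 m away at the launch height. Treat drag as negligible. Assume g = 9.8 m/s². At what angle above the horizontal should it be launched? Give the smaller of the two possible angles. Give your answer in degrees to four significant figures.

29.65°

Level-ground range R = v₀² sin(2θ)/g ⇒ sin(2θ) = gR/v₀² = 9.80 × 27.8 / 17.8² = 0.8599.
2θ = 59.30° or 180° − 59.30° = 120.7°, so θ = 29.65° or 60.35°.
The smaller angle is 29.65°.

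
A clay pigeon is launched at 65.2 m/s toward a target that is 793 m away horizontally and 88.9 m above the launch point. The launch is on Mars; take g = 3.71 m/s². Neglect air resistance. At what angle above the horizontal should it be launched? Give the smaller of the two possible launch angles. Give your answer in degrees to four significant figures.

Trajectory: y = x tanθ − g x² (1 + tan²θ)/(2v₀²). With x = 793, y = 88.9, v₀ = 65.2, g = 3.71:
274.4 tan²θ − 793 tanθ + (363.3) = 0.
tanθ = [793 ± √(793² − 4 × 274.4 × (363.3))] / (2 × 274.4) = (793 ± 479.7) / 548.8, giving tanθ = 0.5709 or 2.319.
θ = 29.72° or 66.67°; the smaller is 29.72°.

29.72°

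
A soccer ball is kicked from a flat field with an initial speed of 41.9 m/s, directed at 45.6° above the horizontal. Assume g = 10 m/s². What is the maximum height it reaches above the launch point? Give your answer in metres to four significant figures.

44.81 m

Components: vₓ = 41.90 cos 45.6° = 29.32 m/s, v_y0 = 41.90 sin 45.6° = 29.94 m/s.
Peak height H = v_y0² / (2g) = 896.19 / 20.00 = 44.81 m.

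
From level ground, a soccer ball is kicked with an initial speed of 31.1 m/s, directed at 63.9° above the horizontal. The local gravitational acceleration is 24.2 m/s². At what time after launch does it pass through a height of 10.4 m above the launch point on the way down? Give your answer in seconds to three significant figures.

1.84 s

vₓ = 31.10 cos 63.9° = 13.68 m/s; v_y0 = 31.10 sin 63.9° = 27.93 m/s.
Set y = v_y0 t − ½ g t² = 10.4: 12.10 t² − 27.93 t + 10.4 = 0.
Quadratic formula: t = (27.93 ± √276.65) / 24.2 = (27.93 ± 16.63) / 24.2 → t = 0.4668 s or 1.841 s.
The descending-branch root is 1.841 s.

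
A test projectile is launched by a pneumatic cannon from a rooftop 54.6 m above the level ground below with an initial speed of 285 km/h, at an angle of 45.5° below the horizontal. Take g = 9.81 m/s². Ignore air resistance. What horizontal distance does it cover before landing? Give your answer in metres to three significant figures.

49.8 m

Convert: 285 km/h = 285/3.6 = 79.17 m/s.
vₓ = 79.17 cos 45.5° = 55.49 m/s; v_y0 = −56.47 m/s (downward).
With up positive and y = 0 at the ground: y(t) = 54.6 + (−56.47) t − 4.905 t². Setting y = 0 and taking the positive root: t = [−56.47 + √(56.47² + 2·9.81·54.6)] / 9.81 = (−56.47 + 65.27) / 9.81 = 0.8971 s.
Horizontal distance: R = vₓ t = 55.49 × 0.8971 = 49.78 m.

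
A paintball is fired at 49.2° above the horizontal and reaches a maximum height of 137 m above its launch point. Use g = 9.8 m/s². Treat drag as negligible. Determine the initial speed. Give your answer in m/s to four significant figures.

At the peak v_y = 0, so v_y0 = √(2gH) = √(2 × 9.80 × 137) = 51.82 m/s.
v_y0 = v₀ sin θ ⇒ v₀ = 51.82 / sin 49.2° = 68.45 m/s.

68.45 m/s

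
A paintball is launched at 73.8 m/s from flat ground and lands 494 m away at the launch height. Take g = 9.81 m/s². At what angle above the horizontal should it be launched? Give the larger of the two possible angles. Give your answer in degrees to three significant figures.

Level-ground range R = v₀² sin(2θ)/g ⇒ sin(2θ) = gR/v₀² = 9.81 × 494 / 73.8² = 0.8898.
2θ = 62.85° or 180° − 62.85° = 117.2°, so θ = 31.42° or 58.58°.
The larger angle is 58.58°.

58.6°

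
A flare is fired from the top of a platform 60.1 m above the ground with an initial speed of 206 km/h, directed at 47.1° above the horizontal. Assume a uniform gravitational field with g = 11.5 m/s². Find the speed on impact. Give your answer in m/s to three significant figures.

68.2 m/s

Convert: 206 km/h = 206/3.6 = 57.22 m/s.
Components: vₓ = 57.22 cos 47.1° = 38.95 m/s, v_y0 = 57.22 sin 47.1° = 41.92 m/s.
The projectile lands when y = 60.1 + (41.92) t − ½·11.5·t² = 0. Positive root: t = (41.92 + √(41.92² + 2·11.5·60.1)) / 11.5 = (41.92 + 56.03) / 11.5 = 8.517 s.
Vertical velocity at impact: v_y = v_y0 − g t = 41.92 − 11.5 × 8.517 = −56.03 m/s.
Speed: |v| = √(vₓ² + v_y²) = √(38.95² + 56.03²) = 68.24 m/s.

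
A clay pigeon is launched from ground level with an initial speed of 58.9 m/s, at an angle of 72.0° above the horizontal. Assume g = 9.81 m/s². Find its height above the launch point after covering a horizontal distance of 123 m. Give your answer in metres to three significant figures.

vₓ = 58.90 cos 72.0° = 18.20 m/s; v_y0 = 58.90 sin 72.0° = 56.02 m/s.
Time to reach x = 123 m: t = x/vₓ = 123/18.20 = 6.758 s.
Height: y = v_y0 t − ½ g t² = 56.02 × 6.758 − 4.905 × 6.758² = 378.6 − 224.0 = 154.6 m.

155 m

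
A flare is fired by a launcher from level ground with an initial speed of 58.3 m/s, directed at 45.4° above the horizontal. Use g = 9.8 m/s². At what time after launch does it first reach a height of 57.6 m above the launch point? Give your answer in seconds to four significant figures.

1.748 s

vₓ = 58.30 cos 45.4° = 40.94 m/s; v_y0 = 58.30 sin 45.4° = 41.51 m/s.
Set y = v_y0 t − ½ g t² = 57.6: 4.900 t² − 41.51 t + 57.6 = 0.
Quadratic formula: t = (41.51 ± √594.21) / 9.80 = (41.51 ± 24.38) / 9.80 → t = 1.748 s or 6.723 s.
The first (ascending) time is 1.748 s.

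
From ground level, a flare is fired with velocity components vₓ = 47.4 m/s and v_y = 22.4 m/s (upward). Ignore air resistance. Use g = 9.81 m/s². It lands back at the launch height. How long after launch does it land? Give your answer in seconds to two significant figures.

Landing at launch height ⇒ T = 2 v_y0 / g = 2 × 22.40 / 9.81 = 4.567 s.

4.6 s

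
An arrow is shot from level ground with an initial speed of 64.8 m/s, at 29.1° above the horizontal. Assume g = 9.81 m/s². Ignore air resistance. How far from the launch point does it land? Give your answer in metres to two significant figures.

360 m

vₓ = 64.80 cos 29.1° = 56.62 m/s; v_y0 = 64.80 sin 29.1° = 31.51 m/s.
Flight time T = 2 v_y0 / g = 6.425 s.
Horizontal distance R = vₓ T = 56.62 × 6.425 = 363.8 m.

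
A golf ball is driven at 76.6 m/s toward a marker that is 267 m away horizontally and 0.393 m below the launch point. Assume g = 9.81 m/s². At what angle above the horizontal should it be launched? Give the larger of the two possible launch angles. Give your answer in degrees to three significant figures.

Trajectory: y = x tanθ − g x² (1 + tan²θ)/(2v₀²). With x = 267, y = −0.393, v₀ = 76.6, g = 9.81:
59.59 tan²θ − 267 tanθ + (59.20) = 0.
tanθ = [267 ± √(267² − 4 × 59.59 × (59.20))] / (2 × 59.59) = (267 ± 239.1) / 119.2, giving tanθ = 0.2339 or 4.246.
θ = 13.17° or 76.75°; the larger is 76.75°.

76.7°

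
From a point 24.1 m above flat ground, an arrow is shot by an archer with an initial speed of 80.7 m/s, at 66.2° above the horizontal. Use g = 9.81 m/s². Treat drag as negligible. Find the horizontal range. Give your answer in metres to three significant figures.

Resolve: vₓ = 80.70 cos 66.2° = 32.57 m/s and v_y0 = 80.70 sin 66.2° = 73.84 m/s.
With up positive and y = 0 at the ground: y(t) = 24.1 + (73.84) t − 4.905 t². Setting y = 0 and taking the positive root: t = [73.84 + √(73.84² + 2·9.81·24.1)] / 9.81 = (73.84 + 76.97) / 9.81 = 15.37 s.
Horizontal distance: R = vₓ t = 32.57 × 15.37 = 500.6 m.

501 m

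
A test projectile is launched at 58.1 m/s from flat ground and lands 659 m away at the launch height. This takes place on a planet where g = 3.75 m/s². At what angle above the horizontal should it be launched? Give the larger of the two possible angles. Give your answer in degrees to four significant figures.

From R = (v₀²/g) sin 2θ: sin 2θ = 3.75 × 659 / 3375.6 = 0.7321.
2θ = 47.06° or 180° − 47.06° = 132.9°, so θ = 23.53° or 66.47°.
The larger angle is 66.47°.

66.47°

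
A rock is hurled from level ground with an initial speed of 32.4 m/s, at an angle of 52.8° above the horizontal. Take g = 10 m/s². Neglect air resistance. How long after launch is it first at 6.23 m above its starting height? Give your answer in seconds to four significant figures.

0.2539 s

vₓ = 32.40 cos 52.8° = 19.59 m/s; v_y0 = 32.40 sin 52.8° = 25.81 m/s.
Set y = v_y0 t − ½ g t² = 6.23: 5.000 t² − 25.81 t + 6.23 = 0.
t = [25.81 ± √(25.81² − 2·10.0·6.23)] / 10.0 = (25.81 ± 23.27) / 10.0, so t = 0.2539 s or t = 4.908 s.
The first (ascending) time is 0.2539 s.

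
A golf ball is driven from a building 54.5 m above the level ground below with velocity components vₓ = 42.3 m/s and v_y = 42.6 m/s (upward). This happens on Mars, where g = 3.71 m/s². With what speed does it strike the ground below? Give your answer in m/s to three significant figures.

63.3 m/s

The projectile lands when y = 54.5 + (42.60) t − ½·3.71·t² = 0. Positive root: t = (42.60 + √(42.60² + 2·3.71·54.5)) / 3.71 = (42.60 + 47.11) / 3.71 = 24.18 s.
Vertical velocity at impact: v_y = v_y0 − g t = 42.60 − 3.71 × 24.18 = −47.11 m/s.
Speed: |v| = √(vₓ² + v_y²) = √(42.30² + 47.11²) = 63.31 m/s.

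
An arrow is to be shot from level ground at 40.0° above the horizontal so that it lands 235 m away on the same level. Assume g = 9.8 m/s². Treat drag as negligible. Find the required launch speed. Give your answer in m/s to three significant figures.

On level ground R = v₀² sin 2θ / g ⇒ v₀ = √(gR / sin 2θ).
v₀ = √(9.80 × 235 / sin 80.00°) = √(2303 / 0.9848) = √2338.5 = 48.36 m/s.

48.4 m/s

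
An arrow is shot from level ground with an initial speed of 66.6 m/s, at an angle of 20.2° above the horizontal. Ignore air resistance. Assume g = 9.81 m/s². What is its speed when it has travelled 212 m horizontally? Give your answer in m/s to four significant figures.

Resolve: vₓ = 66.60 cos 20.2° = 62.50 m/s and v_y0 = 66.60 sin 20.2° = 23.00 m/s.
Time to reach x = 212 m: t = x/vₓ = 212/62.50 = 3.392 s.
Vertical velocity there: v_y = v_y0 − g t = 23.00 − 9.81 × 3.392 = −10.28 m/s.
Speed: √(vₓ² + v_y²) = √(62.50² + 10.28²) = 63.34 m/s.

63.34 m/s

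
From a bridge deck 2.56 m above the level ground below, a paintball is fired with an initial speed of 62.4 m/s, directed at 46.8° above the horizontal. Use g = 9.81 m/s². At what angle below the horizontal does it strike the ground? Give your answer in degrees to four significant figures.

vₓ = 62.40 cos 46.8° = 42.72 m/s; v_y0 = 62.40 sin 46.8° = 45.49 m/s.
With up positive and y = 0 at the ground: y(t) = 2.56 + (45.49) t − 4.905 t². Setting y = 0 and taking the positive root: t = [45.49 + √(45.49² + 2·9.81·2.56)] / 9.81 = (45.49 + 46.04) / 9.81 = 9.330 s.
At impact: v_y = v_y0 − g t = −46.04 m/s; vₓ = 42.72 m/s.
Angle below horizontal: arctan(|v_y|/vₓ) = arctan(46.04/42.72) = 47.14°.

47.14°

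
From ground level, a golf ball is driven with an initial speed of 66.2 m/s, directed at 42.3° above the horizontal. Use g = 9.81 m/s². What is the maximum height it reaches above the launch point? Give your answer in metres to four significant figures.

101.2 m

vₓ = 66.20 cos 42.3° = 48.96 m/s; v_y0 = 66.20 sin 42.3° = 44.55 m/s.
Peak height H = v_y0² / (2g) = 1985.0 / 19.62 = 101.2 m.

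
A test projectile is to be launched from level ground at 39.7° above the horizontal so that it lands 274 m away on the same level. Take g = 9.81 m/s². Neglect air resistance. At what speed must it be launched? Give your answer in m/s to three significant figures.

52.3 m/s

On level ground R = v₀² sin 2θ / g ⇒ v₀ = √(gR / sin 2θ).
v₀ = √(9.81 × 274 / sin 79.40°) = √(2688 / 0.9829) = √2734.6 = 52.29 m/s.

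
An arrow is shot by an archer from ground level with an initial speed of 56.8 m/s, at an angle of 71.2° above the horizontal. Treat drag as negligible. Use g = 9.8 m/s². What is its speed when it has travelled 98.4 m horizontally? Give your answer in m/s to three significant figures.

Components: vₓ = 56.80 cos 71.2° = 18.30 m/s, v_y0 = 56.80 sin 71.2° = 53.77 m/s.
Time to reach x = 98.4 m: t = x/vₓ = 98.4/18.30 = 5.376 s.
Vertical velocity there: v_y = v_y0 − g t = 53.77 − 9.80 × 5.376 = 1.088 m/s.
Speed: √(vₓ² + v_y²) = √(18.30² + 1.088²) = 18.34 m/s.

18.3 m/s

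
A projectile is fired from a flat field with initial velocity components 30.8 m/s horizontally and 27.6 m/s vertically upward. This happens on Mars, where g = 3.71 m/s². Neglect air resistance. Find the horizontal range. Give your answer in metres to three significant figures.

458 m

Time aloft: T = 2 v_y0 / g = 2 × 27.60 / 3.71 = 14.88 s.
Horizontal distance R = vₓ T = 30.80 × 14.88 = 458.3 m.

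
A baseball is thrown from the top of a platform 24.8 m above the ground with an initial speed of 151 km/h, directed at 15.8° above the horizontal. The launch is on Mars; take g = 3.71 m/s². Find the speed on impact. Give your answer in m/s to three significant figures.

Convert: 151 km/h = 151/3.6 = 41.94 m/s.
Components: vₓ = 41.94 cos 15.8° = 40.36 m/s, v_y0 = 41.94 sin 15.8° = 11.42 m/s.
Vertical motion (up positive, ground at y = 0): 1.855 t² − (11.42) t − 24.8 = 0, so t = (11.42 + √(11.42² + 2·3.71·24.8)) / 3.71 = (11.42 + 17.73) / 3.71 = 7.858 s.
Vertical velocity at impact: v_y = v_y0 − g t = 11.42 − 3.71 × 7.858 = −17.73 m/s.
Speed: |v| = √(vₓ² + v_y²) = √(40.36² + 17.73²) = 44.08 m/s.

44.1 m/s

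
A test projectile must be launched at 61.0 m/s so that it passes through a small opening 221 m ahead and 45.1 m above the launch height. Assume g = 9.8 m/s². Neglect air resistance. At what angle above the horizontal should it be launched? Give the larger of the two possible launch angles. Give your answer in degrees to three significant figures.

70.6°

Trajectory: y = x tanθ − g x² (1 + tan²θ)/(2v₀²). With x = 221, y = 45.1, v₀ = 61.0, g = 9.80:
64.32 tan²θ − 221 tanθ + (109.4) = 0.
tanθ = [221 ± √(221² − 4 × 64.32 × (109.4))] / (2 × 64.32) = (221 ± 143.8) / 128.6, giving tanθ = 0.5998 or 2.836.
θ = 30.96° or 70.58°; the larger is 70.58°.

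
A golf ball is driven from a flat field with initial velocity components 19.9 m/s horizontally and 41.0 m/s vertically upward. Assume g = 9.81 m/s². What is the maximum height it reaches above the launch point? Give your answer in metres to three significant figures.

Peak height H = v_y0² / (2g) = 1681.0 / 19.62 = 85.68 m.

85.7 m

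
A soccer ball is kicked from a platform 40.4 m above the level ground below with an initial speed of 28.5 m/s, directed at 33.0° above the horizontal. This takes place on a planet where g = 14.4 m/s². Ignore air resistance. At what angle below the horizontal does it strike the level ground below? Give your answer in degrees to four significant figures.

57.47°

vₓ = 28.50 cos 33.0° = 23.90 m/s; v_y0 = 28.50 sin 33.0° = 15.52 m/s.
Vertical motion (up positive, ground at y = 0): 7.200 t² − (15.52) t − 40.4 = 0, so t = (15.52 + √(15.52² + 2·14.4·40.4)) / 14.4 = (15.52 + 37.48) / 14.4 = 3.680 s.
At impact: v_y = v_y0 − g t = −37.48 m/s; vₓ = 23.90 m/s.
Angle below horizontal: arctan(|v_y|/vₓ) = arctan(37.48/23.90) = 57.47°.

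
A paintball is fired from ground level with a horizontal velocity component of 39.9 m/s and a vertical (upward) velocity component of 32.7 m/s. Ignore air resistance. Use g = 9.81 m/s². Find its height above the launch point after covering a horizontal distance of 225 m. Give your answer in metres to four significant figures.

28.42 m

x = vₓ t ⇒ t = 225/39.90 = 5.639 s.
Height: y = v_y0 t − ½ g t² = 32.70 × 5.639 − 4.905 × 5.639² = 184.4 − 156.0 = 28.42 m.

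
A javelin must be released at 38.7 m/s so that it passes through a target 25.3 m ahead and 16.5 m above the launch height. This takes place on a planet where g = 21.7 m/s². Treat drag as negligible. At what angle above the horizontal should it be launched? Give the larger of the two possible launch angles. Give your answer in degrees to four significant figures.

Trajectory: y = x tanθ − g x² (1 + tan²θ)/(2v₀²). With x = 25.3, y = 16.5, v₀ = 38.7, g = 21.7:
4.637 tan²θ − 25.3 tanθ + (21.14) = 0.
tanθ = [25.3 ± √(25.3² − 4 × 4.637 × (21.14))] / (2 × 4.637) = (25.3 ± 15.75) / 9.274, giving tanθ = 1.030 or 4.426.
θ = 45.84° or 77.27°; the larger is 77.27°.

77.27°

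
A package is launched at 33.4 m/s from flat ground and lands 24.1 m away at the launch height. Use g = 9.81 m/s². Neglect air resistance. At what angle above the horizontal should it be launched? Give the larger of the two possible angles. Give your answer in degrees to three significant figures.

From R = (v₀²/g) sin 2θ: sin 2θ = 9.81 × 24.1 / 1115.6 = 0.2119.
2θ = 12.24° or 180° − 12.24° = 167.8°, so θ = 6.118° or 83.88°.
The larger angle is 83.88°.

83.9°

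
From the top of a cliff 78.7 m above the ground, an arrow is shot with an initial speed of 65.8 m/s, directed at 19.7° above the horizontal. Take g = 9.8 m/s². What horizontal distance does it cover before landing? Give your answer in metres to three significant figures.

425 m

Resolve: vₓ = 65.80 cos 19.7° = 61.95 m/s and v_y0 = 65.80 sin 19.7° = 22.18 m/s.
The projectile lands when y = 78.7 + (22.18) t − ½·9.80·t² = 0. Positive root: t = (22.18 + √(22.18² + 2·9.80·78.7)) / 9.80 = (22.18 + 45.11) / 9.80 = 6.866 s.
Horizontal distance: R = vₓ t = 61.95 × 6.866 = 425.3 m.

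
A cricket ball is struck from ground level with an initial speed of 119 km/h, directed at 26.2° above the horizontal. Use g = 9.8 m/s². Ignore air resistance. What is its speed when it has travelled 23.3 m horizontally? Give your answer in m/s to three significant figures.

30.5 m/s

Convert: 119 km/h = 119/3.6 = 33.06 m/s.
Components: vₓ = 33.06 cos 26.2° = 29.66 m/s, v_y0 = 33.06 sin 26.2° = 14.59 m/s.
Time to reach x = 23.3 m: t = x/vₓ = 23.3/29.66 = 0.7856 s.
Vertical velocity there: v_y = v_y0 − g t = 14.59 − 9.80 × 0.7856 = 6.895 m/s.
Speed: √(vₓ² + v_y²) = √(29.66² + 6.895²) = 30.45 m/s.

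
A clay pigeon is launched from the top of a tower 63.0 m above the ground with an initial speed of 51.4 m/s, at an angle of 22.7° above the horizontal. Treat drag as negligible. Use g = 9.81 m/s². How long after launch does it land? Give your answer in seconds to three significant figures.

Horizontal component vₓ = 51.40 cos 22.7° = 47.42 m/s; vertical v_y0 = 51.40 sin 22.7° = 19.84 m/s.
The projectile lands when y = 63.0 + (19.84) t − ½·9.81·t² = 0. Positive root: t = (19.84 + √(19.84² + 2·9.81·63.0)) / 9.81 = (19.84 + 40.37) / 9.81 = 6.137 s.

6.14 s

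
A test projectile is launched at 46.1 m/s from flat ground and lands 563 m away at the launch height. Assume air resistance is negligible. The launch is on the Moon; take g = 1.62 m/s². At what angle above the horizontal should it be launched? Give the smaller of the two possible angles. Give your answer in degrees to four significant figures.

From R = (v₀²/g) sin 2θ: sin 2θ = 1.62 × 563 / 2125.2 = 0.4292.
2θ = 25.41° or 180° − 25.41° = 154.6°, so θ = 12.71° or 77.29°.
The smaller angle is 12.71°.

12.71°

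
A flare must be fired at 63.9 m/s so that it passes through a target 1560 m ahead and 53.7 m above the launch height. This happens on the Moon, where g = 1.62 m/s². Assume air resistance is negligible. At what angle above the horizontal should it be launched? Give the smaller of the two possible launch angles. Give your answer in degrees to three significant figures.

Trajectory: y = x tanθ − g x² (1 + tan²θ)/(2v₀²). With x = 1560, y = 53.7, v₀ = 63.9, g = 1.62:
482.8 tan²θ − 1560 tanθ + (536.5) = 0.
tanθ = [1560 ± √(1560² − 4 × 482.8 × (536.5))] / (2 × 482.8) = (1560 ± 1182) / 965.5, giving tanθ = 0.3913 or 2.840.
θ = 21.37° or 70.60°; the smaller is 21.37°.

21.4°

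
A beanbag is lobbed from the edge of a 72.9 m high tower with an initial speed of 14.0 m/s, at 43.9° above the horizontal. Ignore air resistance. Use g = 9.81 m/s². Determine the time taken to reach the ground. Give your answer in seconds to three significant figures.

vₓ = 14.00 cos 43.9° = 10.09 m/s; v_y0 = 14.00 sin 43.9° = 9.708 m/s.
Vertical motion (up positive, ground at y = 0): 4.905 t² − (9.708) t − 72.9 = 0, so t = (9.708 + √(9.708² + 2·9.81·72.9)) / 9.81 = (9.708 + 39.05) / 9.81 = 4.970 s.

4.97 s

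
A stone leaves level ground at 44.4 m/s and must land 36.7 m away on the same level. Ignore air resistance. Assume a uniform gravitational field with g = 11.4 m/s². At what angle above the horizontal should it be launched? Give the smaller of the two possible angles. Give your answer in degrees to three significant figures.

R = v₀² sin 2θ / g gives sin 2θ = gR/v₀² = 11.4·36.7/44.4² = 0.2122.
2θ = 12.25° or 180° − 12.25° = 167.7°, so θ = 6.127° or 83.87°.
The smaller angle is 6.127°.

6.13°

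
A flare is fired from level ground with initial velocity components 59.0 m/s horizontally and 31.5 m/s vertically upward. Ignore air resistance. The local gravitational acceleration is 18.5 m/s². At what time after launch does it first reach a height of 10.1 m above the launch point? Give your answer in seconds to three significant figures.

Set y = v_y0 t − ½ g t² = 10.1: 9.250 t² − 31.50 t + 10.1 = 0.
t = [31.50 ± √(31.50² − 2·18.5·10.1)] / 18.5 = (31.50 ± 24.87) / 18.5, so t = 0.3583 s or t = 3.047 s.
The first (ascending) time is 0.3583 s.

0.358 s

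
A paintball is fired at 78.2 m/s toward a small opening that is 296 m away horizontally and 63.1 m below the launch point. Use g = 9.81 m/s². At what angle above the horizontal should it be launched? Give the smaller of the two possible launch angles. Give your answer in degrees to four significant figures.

Trajectory: y = x tanθ − g x² (1 + tan²θ)/(2v₀²). With x = 296, y = −63.1, v₀ = 78.2, g = 9.81:
70.28 tan²θ − 296 tanθ + (7.176) = 0.
tanθ = [296 ± √(296² − 4 × 70.28 × (7.176))] / (2 × 70.28) = (296 ± 292.6) / 140.6, giving tanθ = 0.02439 or 4.188.
θ = 1.397° or 76.57°; the smaller is 1.397°.

1.397°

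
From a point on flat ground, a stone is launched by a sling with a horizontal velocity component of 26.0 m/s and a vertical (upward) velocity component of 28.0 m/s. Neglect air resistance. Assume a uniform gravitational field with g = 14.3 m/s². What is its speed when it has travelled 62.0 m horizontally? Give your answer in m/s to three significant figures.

At x = 62.0 m, t = x/vₓ = 62.0/26.00 = 2.385 s.
Vertical velocity there: v_y = v_y0 − g t = 28.00 − 14.3 × 2.385 = −6.100 m/s.
Speed: √(vₓ² + v_y²) = √(26.00² + 6.100²) = 26.71 m/s.

26.7 m/s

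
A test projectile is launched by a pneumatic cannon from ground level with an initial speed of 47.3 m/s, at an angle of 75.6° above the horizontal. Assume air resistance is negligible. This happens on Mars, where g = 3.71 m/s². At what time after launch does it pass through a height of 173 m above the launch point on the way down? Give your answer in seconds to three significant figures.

20.0 s

Resolve: vₓ = 47.30 cos 75.6° = 11.76 m/s and v_y0 = 47.30 sin 75.6° = 45.81 m/s.
Height y(t) = 45.81 t − 1.855 t² = 173 gives 1.855 t² − 45.81 t + 173 = 0.
t = [45.81 ± √(45.81² − 2·3.71·173)] / 3.71 = (45.81 ± 28.55) / 3.71, so t = 4.653 s or t = 20.04 s.
The descending-branch root is 20.04 s.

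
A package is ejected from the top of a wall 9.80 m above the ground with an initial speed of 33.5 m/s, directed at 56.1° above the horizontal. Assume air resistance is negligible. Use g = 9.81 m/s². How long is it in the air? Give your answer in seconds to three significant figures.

vₓ = 33.50 cos 56.1° = 18.68 m/s; v_y0 = 33.50 sin 56.1° = 27.81 m/s.
The projectile lands when y = 9.80 + (27.81) t − ½·9.81·t² = 0. Positive root: t = (27.81 + √(27.81² + 2·9.81·9.80)) / 9.81 = (27.81 + 31.07) / 9.81 = 6.002 s.

6.00 s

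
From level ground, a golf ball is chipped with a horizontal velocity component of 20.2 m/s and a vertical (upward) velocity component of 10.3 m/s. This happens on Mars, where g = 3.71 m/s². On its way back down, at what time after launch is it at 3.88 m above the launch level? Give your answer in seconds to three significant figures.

5.15 s

Set y = v_y0 t − ½ g t² = 3.88: 1.855 t² − 10.30 t + 3.88 = 0.
t = [10.30 ± √(10.30² − 2·3.71·3.88)] / 3.71 = (10.30 ± 8.792) / 3.71, so t = 0.4065 s or t = 5.146 s.
The descending-branch root is 5.146 s.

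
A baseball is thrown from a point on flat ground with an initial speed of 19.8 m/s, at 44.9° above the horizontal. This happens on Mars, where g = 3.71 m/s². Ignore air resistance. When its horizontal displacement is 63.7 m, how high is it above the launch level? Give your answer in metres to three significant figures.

vₓ = 19.80 cos 44.9° = 14.03 m/s; v_y0 = 19.80 sin 44.9° = 13.98 m/s.
x = vₓ t ⇒ t = 63.7/14.03 = 4.542 s.
Height: y = v_y0 t − ½ g t² = 13.98 × 4.542 − 1.855 × 4.542² = 63.48 − 38.27 = 25.21 m.

25.2 m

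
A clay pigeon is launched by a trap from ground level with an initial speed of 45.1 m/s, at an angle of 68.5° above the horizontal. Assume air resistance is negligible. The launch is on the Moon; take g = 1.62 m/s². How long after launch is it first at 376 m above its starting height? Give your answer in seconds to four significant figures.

Components: vₓ = 45.10 cos 68.5° = 16.53 m/s, v_y0 = 45.10 sin 68.5° = 41.96 m/s.
Set y = v_y0 t − ½ g t² = 376: 0.8100 t² − 41.96 t + 376 = 0.
t = [41.96 ± √(41.96² − 2·1.62·376)] / 1.62 = (41.96 ± 23.29) / 1.62, so t = 11.52 s or t = 40.28 s.
The first (ascending) time is 11.52 s.

11.52 s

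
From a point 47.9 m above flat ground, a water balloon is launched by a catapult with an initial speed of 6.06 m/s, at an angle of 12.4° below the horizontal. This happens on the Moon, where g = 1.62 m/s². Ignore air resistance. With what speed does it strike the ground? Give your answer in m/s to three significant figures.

13.9 m/s

vₓ = 6.060 cos 12.4° = 5.919 m/s; v_y0 = −1.301 m/s (downward).
Vertical motion (up positive, ground at y = 0): 0.8100 t² − (−1.301) t − 47.9 = 0, so t = (−1.301 + √(1.301² + 2·1.62·47.9)) / 1.62 = (−1.301 + 12.53) / 1.62 = 6.929 s.
Vertical velocity at impact: v_y = v_y0 − g t = −1.301 − 1.62 × 6.929 = −12.53 m/s.
Speed: |v| = √(vₓ² + v_y²) = √(5.919² + 12.53²) = 13.85 m/s.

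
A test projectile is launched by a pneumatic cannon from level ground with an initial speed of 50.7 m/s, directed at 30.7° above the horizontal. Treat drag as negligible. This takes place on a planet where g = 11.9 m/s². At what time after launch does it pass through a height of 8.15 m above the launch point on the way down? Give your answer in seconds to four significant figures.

4.009 s

vₓ = 50.70 cos 30.7° = 43.59 m/s; v_y0 = 50.70 sin 30.7° = 25.88 m/s.
Set y = v_y0 t − ½ g t² = 8.15: 5.950 t² − 25.88 t + 8.15 = 0.
Quadratic formula: t = (25.88 ± √476.04) / 11.9 = (25.88 ± 21.82) / 11.9 → t = 0.3417 s or 4.009 s.
The descending-branch root is 4.009 s.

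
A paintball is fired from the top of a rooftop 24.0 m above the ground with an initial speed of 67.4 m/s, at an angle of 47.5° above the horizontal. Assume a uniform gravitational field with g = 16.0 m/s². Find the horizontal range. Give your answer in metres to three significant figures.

303 m

Components: vₓ = 67.40 cos 47.5° = 45.53 m/s, v_y0 = 67.40 sin 47.5° = 49.69 m/s.
With up positive and y = 0 at the ground: y(t) = 24.0 + (49.69) t − 8.000 t². Setting y = 0 and taking the positive root: t = [49.69 + √(49.69² + 2·16.0·24.0)] / 16.0 = (49.69 + 56.90) / 16.0 = 6.662 s.
Horizontal distance: R = vₓ t = 45.53 × 6.662 = 303.3 m.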